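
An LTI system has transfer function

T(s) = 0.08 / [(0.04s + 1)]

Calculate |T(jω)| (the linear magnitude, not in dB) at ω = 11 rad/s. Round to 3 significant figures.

0.0732

At ω = 11 rad/s:
pole (1 + j11·0.04) = 1 + j0.44 → |·| ≈ 1.0925, ∠ ≈ 23.75°
|T| = 0.08 · 1 / (1.0925) ≈ 0.073227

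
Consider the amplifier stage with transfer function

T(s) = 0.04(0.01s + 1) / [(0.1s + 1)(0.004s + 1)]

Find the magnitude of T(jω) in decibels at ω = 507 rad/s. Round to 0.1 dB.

At ω = 507 rad/s:
zero (1 + j507·0.01) = 1 + j5.07 → |·| ≈ 5.1677, ∠ ≈ 78.84°
pole (1 + j507·0.1) = 1 + j50.7 → |·| ≈ 50.71, ∠ ≈ 88.87°
pole (1 + j507·0.004) = 1 + j2.028 → |·| ≈ 2.2611, ∠ ≈ 63.75°
|T| = 0.04 · 5.1677 / (50.71 · 2.2611) ≈ 0.0018028
Gain = 20 log₁₀(0.0018028) ≈ -54.88 dB

-54.9 dB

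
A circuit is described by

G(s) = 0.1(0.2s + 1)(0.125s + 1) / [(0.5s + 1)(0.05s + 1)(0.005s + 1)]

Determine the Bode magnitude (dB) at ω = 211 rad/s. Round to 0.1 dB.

At ω = 211 rad/s:
zero (1 + j211·0.2) = 1 + j42.2 → |·| ≈ 42.212, ∠ ≈ 88.64°
zero (1 + j211·0.125) = 1 + j26.375 → |·| ≈ 26.394, ∠ ≈ 87.83°
pole (1 + j211·0.5) = 1 + j105.5 → |·| ≈ 105.5, ∠ ≈ 89.46°
pole (1 + j211·0.05) = 1 + j10.55 → |·| ≈ 10.597, ∠ ≈ 84.59°
pole (1 + j211·0.005) = 1 + j1.055 → |·| ≈ 1.4536, ∠ ≈ 46.53°
|G| = 0.1 · 42.212 · 26.394 / (105.5 · 10.597 · 1.4536) ≈ 0.068558
Gain = 20 log₁₀(0.068558) ≈ -23.28 dB

-23.3 dB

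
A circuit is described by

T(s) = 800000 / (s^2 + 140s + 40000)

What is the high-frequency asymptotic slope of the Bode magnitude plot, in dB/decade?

Each pole contributes −20 dB/decade at high frequency; each zero contributes +20 dB/decade.
Net: 0 zero(s) − 2 pole(s) → -40 dB/decade.

-40 dB/decade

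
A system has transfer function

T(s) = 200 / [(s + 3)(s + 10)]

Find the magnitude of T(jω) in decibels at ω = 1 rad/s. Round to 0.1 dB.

16.0 dB

At s = jω = j1:
pole (s+3): 3 + j1 → |·| = √(3²+1²) = √10 ≈ 3.1623, ∠ = arctan(1/3) ≈ 18.43°
pole (s+10): 10 + j1 → |·| = √(10²+1²) = √101 ≈ 10.05, ∠ = arctan(1/10) ≈ 5.71°
|T| = 200 / 31.781 ≈ 6.2931
Gain = 20 log₁₀(6.2931) ≈ 15.98 dB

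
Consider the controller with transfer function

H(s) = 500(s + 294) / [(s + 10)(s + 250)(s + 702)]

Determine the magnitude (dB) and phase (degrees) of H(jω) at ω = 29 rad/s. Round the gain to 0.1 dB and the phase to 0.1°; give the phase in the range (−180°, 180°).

-31.3 dB, -74.3°

At s = jω = j29:
zero (s+294): 294 + j29 → |·| = √(294²+29²) = √87277 ≈ 295.43, ∠ = arctan(29/294) ≈ 5.63°
pole (s+10): 10 + j29 → |·| = √(10²+29²) = √941 ≈ 30.676, ∠ = arctan(29/10) ≈ 70.97°
pole (s+250): 250 + j29 → |·| = √(250²+29²) = √63341 ≈ 251.68, ∠ = arctan(29/250) ≈ 6.62°
pole (s+702): 702 + j29 → |·| = √(702²+29²) = √493645 ≈ 702.6, ∠ = arctan(29/702) ≈ 2.37°
|H| = 500 · 295.43 / 5.4244e+06 ≈ 0.027232
Gain = 20 log₁₀(0.027232) ≈ -31.30 dB
∠H = 5.63° − 79.96° = -74.33°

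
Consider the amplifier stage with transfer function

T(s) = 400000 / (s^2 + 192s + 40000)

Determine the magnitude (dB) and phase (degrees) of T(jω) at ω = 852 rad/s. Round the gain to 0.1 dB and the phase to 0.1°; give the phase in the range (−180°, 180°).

-4.9 dB, -166.6°

At s = jω = j852:
quadratic: (j852)² + 192·j852 + 40000 = -685904 + j163584 → |·| ≈ 7.0514e+05, ∠ ≈ 166.59°
|T| = 400000 / 7.0514e+05 ≈ 0.56726
Gain = 20 log₁₀(0.56726) ≈ -4.92 dB
∠T = 0.00° − 166.59° = -166.59°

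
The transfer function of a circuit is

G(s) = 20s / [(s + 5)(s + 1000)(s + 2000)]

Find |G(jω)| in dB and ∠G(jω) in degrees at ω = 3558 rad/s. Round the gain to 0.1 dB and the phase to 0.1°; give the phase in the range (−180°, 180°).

At s = jω = j3558:
zero at origin: s = j3558 → |·| = 3558, ∠ = 90.00°
pole (s+5): 5 + j3558 → |·| = √(5²+3558²) = √12659389 ≈ 3558, ∠ = arctan(3558/5) ≈ 89.92°
pole (s+1000): 1000 + j3558 → |·| = √(1000²+3558²) = √13659364 ≈ 3695.9, ∠ = arctan(3558/1000) ≈ 74.30°
pole (s+2000): 2000 + j3558 → |·| = √(2000²+3558²) = √16659364 ≈ 4081.6, ∠ = arctan(3558/2000) ≈ 60.66°
|G| = 20 · 3558 / 5.3673e+10 ≈ 1.3258e-06
Gain = 20 log₁₀(1.3258e-06) ≈ -117.55 dB
∠G = 90.00° − 224.88° = -134.88°

-117.6 dB, -134.9°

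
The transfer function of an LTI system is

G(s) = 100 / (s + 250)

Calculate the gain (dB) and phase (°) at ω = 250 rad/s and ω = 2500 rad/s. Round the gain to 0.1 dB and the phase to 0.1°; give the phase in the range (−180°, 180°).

Substitute s = j250:
Numerator: 100 = 100 + j0
Denominator: (j250) + 250 = 250 + j250
|N| = √(100² + 0²) ≈ 100, ∠N ≈ 0.00°
|D| = √(250² + 250²) ≈ 353.55, ∠D ≈ 45.00°
|G| = 100 / 353.55 ≈ 0.28285
Gain = 20 log₁₀(0.28285) ≈ -10.97 dB
∠G = 0.00° − 45.00° = -45.00°

Substitute s = j2500:
Numerator: 100 = 100 + j0
Denominator: (j2500) + 250 = 250 + j2500
|N| = √(100² + 0²) ≈ 100, ∠N ≈ 0.00°
|D| = √(250² + 2500²) ≈ 2512.5, ∠D ≈ 84.29°
|G| = 100 / 2512.5 ≈ 0.039801
Gain = 20 log₁₀(0.039801) ≈ -28.00 dB
∠G = 0.00° − 84.29° = -84.29°

ω = 250: -11.0 dB, -45.0°; ω = 2500: -28.0 dB, -84.3°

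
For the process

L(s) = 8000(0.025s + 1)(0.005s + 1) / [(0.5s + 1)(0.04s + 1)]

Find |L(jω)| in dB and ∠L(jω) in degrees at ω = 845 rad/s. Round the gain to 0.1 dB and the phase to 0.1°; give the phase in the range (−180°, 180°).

34.2 dB, -14.2°

At ω = 845 rad/s:
zero (1 + j845·0.025) = 1 + j21.125 → |·| ≈ 21.149, ∠ ≈ 87.29°
zero (1 + j845·0.005) = 1 + j4.225 → |·| ≈ 4.3417, ∠ ≈ 76.68°
pole (1 + j845·0.5) = 1 + j422.5 → |·| ≈ 422.5, ∠ ≈ 89.86°
pole (1 + j845·0.04) = 1 + j33.8 → |·| ≈ 33.815, ∠ ≈ 88.31°
|L| = 8000 · 21.149 · 4.3417 / (422.5 · 33.815) ≈ 51.417
Gain = 20 log₁₀(51.417) ≈ 34.22 dB
∠L = (87.29° + 76.68°) − (89.86° + 88.31°) = -14.20°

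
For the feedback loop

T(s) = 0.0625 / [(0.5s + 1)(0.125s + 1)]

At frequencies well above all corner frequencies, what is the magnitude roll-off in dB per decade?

-40 dB/decade

Each pole contributes −20 dB/decade at high frequency; each zero contributes +20 dB/decade.
Net: 0 zero(s) − 2 pole(s) → -40 dB/decade.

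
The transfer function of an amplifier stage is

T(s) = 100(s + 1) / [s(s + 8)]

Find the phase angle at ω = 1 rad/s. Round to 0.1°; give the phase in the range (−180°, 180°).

-52.1°

At s = jω = j1:
zero (s+1): 1 + j1 → |·| = √(1²+1²) = √2 ≈ 1.4142, ∠ = arctan(1/1) ≈ 45.00°
pole (s+8): 8 + j1 → |·| = √(8²+1²) = √65 ≈ 8.0623, ∠ = arctan(1/8) ≈ 7.13°
pole at origin: |s| = 1, ∠ = 90.00° (in denominator)
∠T = 45.00° − 97.13° = -52.13°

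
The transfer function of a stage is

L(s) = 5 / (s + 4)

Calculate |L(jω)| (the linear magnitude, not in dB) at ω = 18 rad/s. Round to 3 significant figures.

0.271

At s = jω = j18:
pole (s+4): 4 + j18 → |·| = √(4²+18²) = √340 ≈ 18.439, ∠ = arctan(18/4) ≈ 77.47°
|L| = 5 / 18.439 ≈ 0.27116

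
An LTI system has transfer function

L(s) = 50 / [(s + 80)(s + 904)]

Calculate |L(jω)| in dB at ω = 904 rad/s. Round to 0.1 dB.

At s = jω = j904:
pole (s+80): 80 + j904 → |·| = √(80²+904²) = √823616 ≈ 907.53, ∠ = arctan(904/80) ≈ 84.94°
pole (s+904): 904 + j904 → |·| = √(904²+904²) = √1634432 ≈ 1278.4, ∠ = arctan(904/904) ≈ 45.00°
|L| = 50 / 1.1602e+06 ≈ 4.3096e-05
Gain = 20 log₁₀(4.3096e-05) ≈ -87.31 dB

-87.3 dB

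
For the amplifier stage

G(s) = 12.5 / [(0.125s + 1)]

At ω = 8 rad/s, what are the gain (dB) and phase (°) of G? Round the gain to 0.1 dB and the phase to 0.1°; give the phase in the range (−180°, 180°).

At ω = 8 rad/s:
pole (1 + j8·0.125) = 1 + j1 → |·| ≈ 1.4142, ∠ ≈ 45.00°
|G| = 12.5 · 1 / (1.4142) ≈ 8.8389
Gain = 20 log₁₀(8.8389) ≈ 18.93 dB
∠G = (0°) − (45.00°) = -45.00°

18.9 dB, -45.0°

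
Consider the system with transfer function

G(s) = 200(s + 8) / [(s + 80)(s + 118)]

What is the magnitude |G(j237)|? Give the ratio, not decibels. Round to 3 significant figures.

At s = jω = j237:
zero (s+8): 8 + j237 → |·| = √(8²+237²) = √56233 ≈ 237.13, ∠ = arctan(237/8) ≈ 88.07°
pole (s+80): 80 + j237 → |·| = √(80²+237²) = √62569 ≈ 250.14, ∠ = arctan(237/80) ≈ 71.35°
pole (s+118): 118 + j237 → |·| = √(118²+237²) = √70093 ≈ 264.75, ∠ = arctan(237/118) ≈ 63.53°
|G| = 200 · 237.13 / 66225 ≈ 0.71613

0.716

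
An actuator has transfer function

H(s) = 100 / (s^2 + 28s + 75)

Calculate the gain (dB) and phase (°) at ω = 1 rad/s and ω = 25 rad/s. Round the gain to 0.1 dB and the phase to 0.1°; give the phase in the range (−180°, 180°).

ω = 1: 2.0 dB, -20.7°; ω = 25: -19.0 dB, -128.2°

Substitute s = j1:
Numerator: 100 = 100 + j0
Denominator: (j1)^2 + 28(j1) + 75 = 74 + j28
|N| = √(100² + 0²) ≈ 100, ∠N ≈ 0.00°
|D| = √(74² + 28²) ≈ 79.12, ∠D ≈ 20.73°
|H| = 100 / 79.12 ≈ 1.2639
Gain = 20 log₁₀(1.2639) ≈ 2.03 dB
∠H = 0.00° − 20.73° = -20.73°

Substitute s = j25:
Numerator: 100 = 100 + j0
Denominator: (j25)^2 + 28(j25) + 75 = -550 + j700
|N| = √(100² + 0²) ≈ 100, ∠N ≈ 0.00°
|D| = √(550² + 700²) ≈ 890.22, ∠D ≈ 128.16°
|H| = 100 / 890.22 ≈ 0.11233
Gain = 20 log₁₀(0.11233) ≈ -18.99 dB
∠H = 0.00° − 128.16° = -128.16°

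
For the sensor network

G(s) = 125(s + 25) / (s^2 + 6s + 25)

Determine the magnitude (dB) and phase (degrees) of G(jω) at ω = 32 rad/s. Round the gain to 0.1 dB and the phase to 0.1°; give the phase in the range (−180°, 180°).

14.0 dB, -117.1°

At s = jω = j32:
zero (s+25): 25 + j32 → |·| = √(25²+32²) = √1649 ≈ 40.608, ∠ = arctan(32/25) ≈ 52.00°
quadratic: (j32)² + 6·j32 + 25 = -999 + j192 → |·| ≈ 1017.3, ∠ ≈ 169.12°
|G| = 125 · 40.608 / 1017.3 ≈ 4.9897
Gain = 20 log₁₀(4.9897) ≈ 13.96 dB
∠G = 52.00° − 169.12° = -117.12°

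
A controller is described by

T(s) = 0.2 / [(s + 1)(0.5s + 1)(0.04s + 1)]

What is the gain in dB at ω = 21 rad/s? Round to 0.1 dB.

At ω = 21 rad/s:
pole (1 + j21·1) = 1 + j21 → |·| ≈ 21.024, ∠ ≈ 87.27°
pole (1 + j21·0.5) = 1 + j10.5 → |·| ≈ 10.548, ∠ ≈ 84.56°
pole (1 + j21·0.04) = 1 + j0.84 → |·| ≈ 1.306, ∠ ≈ 40.03°
|T| = 0.2 · 1 / (21.024 · 10.548 · 1.306) ≈ 0.00069056
Gain = 20 log₁₀(0.00069056) ≈ -63.22 dB

-63.2 dB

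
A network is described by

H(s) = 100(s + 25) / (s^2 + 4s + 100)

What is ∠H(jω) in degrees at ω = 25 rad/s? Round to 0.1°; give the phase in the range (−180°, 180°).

-124.2°

At s = jω = j25:
zero (s+25): 25 + j25 → |·| = √(25²+25²) = √1250 ≈ 35.355, ∠ = arctan(25/25) ≈ 45.00°
quadratic: (j25)² + 4·j25 + 100 = -525 + j100 → |·| ≈ 534.44, ∠ ≈ 169.22°
∠H = 45.00° − 169.22° = -124.22°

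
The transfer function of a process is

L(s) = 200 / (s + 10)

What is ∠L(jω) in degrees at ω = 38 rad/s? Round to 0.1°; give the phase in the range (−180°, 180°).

-75.3°

Substitute s = j38:
Numerator: 200 = 200 + j0
Denominator: (j38) + 10 = 10 + j38
|N| = √(200² + 0²) ≈ 200, ∠N ≈ 0.00°
|D| = √(10² + 38²) ≈ 39.294, ∠D ≈ 75.26°
∠L = 0.00° − 75.26° = -75.26°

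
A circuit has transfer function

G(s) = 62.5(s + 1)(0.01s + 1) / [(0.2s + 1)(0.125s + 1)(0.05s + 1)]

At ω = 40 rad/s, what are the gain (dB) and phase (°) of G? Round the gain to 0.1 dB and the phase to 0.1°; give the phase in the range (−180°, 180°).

29.3 dB, -114.6°

At ω = 40 rad/s:
zero (1 + j40·1) = 1 + j40 → |·| ≈ 40.012, ∠ ≈ 88.57°
zero (1 + j40·0.01) = 1 + j0.4 → |·| ≈ 1.077, ∠ ≈ 21.80°
pole (1 + j40·0.2) = 1 + j8 → |·| ≈ 8.0623, ∠ ≈ 82.87°
pole (1 + j40·0.125) = 1 + j5 → |·| ≈ 5.099, ∠ ≈ 78.69°
pole (1 + j40·0.05) = 1 + j2 → |·| ≈ 2.2361, ∠ ≈ 63.43°
|G| = 62.5 · 40.012 · 1.077 / (8.0623 · 5.099 · 2.2361) ≈ 29.299
Gain = 20 log₁₀(29.299) ≈ 29.34 dB
∠G = (88.57° + 21.80°) − (82.87° + 78.69° + 63.43°) = -114.62°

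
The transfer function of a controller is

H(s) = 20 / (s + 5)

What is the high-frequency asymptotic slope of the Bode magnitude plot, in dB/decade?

Each pole contributes −20 dB/decade at high frequency; each zero contributes +20 dB/decade.
Net: 0 zero(s) − 1 pole(s) → -20 dB/decade.

-20 dB/decade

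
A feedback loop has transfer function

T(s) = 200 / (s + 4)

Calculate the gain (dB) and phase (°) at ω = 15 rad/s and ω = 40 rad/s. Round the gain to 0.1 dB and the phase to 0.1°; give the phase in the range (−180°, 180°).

At s = jω = j15:
pole (s+4): 4 + j15 → |·| = √(4²+15²) = √241 ≈ 15.524, ∠ = arctan(15/4) ≈ 75.07°
|T| = 200 / 15.524 ≈ 12.883
Gain = 20 log₁₀(12.883) ≈ 22.20 dB
∠T = 0.00° − 75.07° = -75.07°

At s = jω = j40:
pole (s+4): 4 + j40 → |·| = √(4²+40²) = √1616 ≈ 40.2, ∠ = arctan(40/4) ≈ 84.29°
|T| = 200 / 40.2 ≈ 4.9751
Gain = 20 log₁₀(4.9751) ≈ 13.94 dB
∠T = 0.00° − 84.29° = -84.29°

ω = 15: 22.2 dB, -75.1°; ω = 40: 13.9 dB, -84.3°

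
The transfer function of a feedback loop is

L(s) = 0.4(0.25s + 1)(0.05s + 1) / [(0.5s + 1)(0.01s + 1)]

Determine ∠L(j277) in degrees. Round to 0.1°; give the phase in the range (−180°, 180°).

15.3°

At ω = 277 rad/s:
zero (1 + j277·0.25) = 1 + j69.25 → |·| ≈ 69.257, ∠ ≈ 89.17°
zero (1 + j277·0.05) = 1 + j13.85 → |·| ≈ 13.886, ∠ ≈ 85.87°
pole (1 + j277·0.5) = 1 + j138.5 → |·| ≈ 138.5, ∠ ≈ 89.59°
pole (1 + j277·0.01) = 1 + j2.77 → |·| ≈ 2.945, ∠ ≈ 70.15°
∠L = (89.17° + 85.87°) − (89.59° + 70.15°) = 15.30°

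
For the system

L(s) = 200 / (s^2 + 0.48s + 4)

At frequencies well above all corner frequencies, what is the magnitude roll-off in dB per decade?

-40 dB/decade

Each pole contributes −20 dB/decade at high frequency; each zero contributes +20 dB/decade.
Net: 0 zero(s) − 2 pole(s) → -40 dB/decade.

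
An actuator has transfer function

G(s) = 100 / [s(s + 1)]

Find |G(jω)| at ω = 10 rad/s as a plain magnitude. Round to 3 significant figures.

At s = jω = j10:
pole (s+1): 1 + j10 → |·| = √(1²+10²) = √101 ≈ 10.05, ∠ = arctan(10/1) ≈ 84.29°
pole at origin: |s| = 10, ∠ = 90.00° (in denominator)
|G| = 100 / 100.5 ≈ 0.99502

0.995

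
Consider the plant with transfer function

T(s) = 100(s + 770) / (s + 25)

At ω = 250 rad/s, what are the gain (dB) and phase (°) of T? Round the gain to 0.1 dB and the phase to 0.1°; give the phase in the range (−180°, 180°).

At s = jω = j250:
zero (s+770): 770 + j250 → |·| = √(770²+250²) = √655400 ≈ 809.57, ∠ = arctan(250/770) ≈ 17.99°
pole (s+25): 25 + j250 → |·| = √(25²+250²) = √63125 ≈ 251.25, ∠ = arctan(250/25) ≈ 84.29°
|T| = 100 · 809.57 / 251.25 ≈ 322.22
Gain = 20 log₁₀(322.22) ≈ 50.16 dB
∠T = 17.99° − 84.29° = -66.30°

50.2 dB, -66.3°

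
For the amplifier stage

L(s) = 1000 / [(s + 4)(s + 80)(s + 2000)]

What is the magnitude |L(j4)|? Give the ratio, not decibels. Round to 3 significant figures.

0.00110

At s = jω = j4:
pole (s+4): 4 + j4 → |·| = √(4²+4²) = √32 ≈ 5.6569, ∠ = arctan(4/4) ≈ 45.00°
pole (s+80): 80 + j4 → |·| = √(80²+4²) = √6416 ≈ 80.1, ∠ = arctan(4/80) ≈ 2.86°
pole (s+2000): 2000 + j4 → |·| = √(2000²+4²) = √4000016 ≈ 2000, ∠ = arctan(4/2000) ≈ 0.11°
|L| = 1000 / 9.0624e+05 ≈ 0.0011035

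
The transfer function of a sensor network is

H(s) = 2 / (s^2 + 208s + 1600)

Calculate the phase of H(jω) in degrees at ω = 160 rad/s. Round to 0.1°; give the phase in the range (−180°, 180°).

-125.8°

Substitute s = j160:
Numerator: 2 = 2 + j0
Denominator: (j160)^2 + 208(j160) + 1600 = -24000 + j33280
|N| = √(2² + 0²) ≈ 2, ∠N ≈ 0.00°
|D| = √(24000² + 33280²) ≈ 41031, ∠D ≈ 125.80°
∠H = 0.00° − 125.80° = -125.80°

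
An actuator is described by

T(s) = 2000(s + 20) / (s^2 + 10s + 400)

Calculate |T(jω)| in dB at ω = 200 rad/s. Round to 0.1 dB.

20.1 dB

At s = jω = j200:
zero (s+20): 20 + j200 → |·| = √(20²+200²) = √40400 ≈ 201, ∠ = arctan(200/20) ≈ 84.29°
quadratic: (j200)² + 10·j200 + 400 = -39600 + j2000 → |·| ≈ 39650, ∠ ≈ 177.11°
|T| = 2000 · 201 / 39650 ≈ 10.139
Gain = 20 log₁₀(10.139) ≈ 20.12 dB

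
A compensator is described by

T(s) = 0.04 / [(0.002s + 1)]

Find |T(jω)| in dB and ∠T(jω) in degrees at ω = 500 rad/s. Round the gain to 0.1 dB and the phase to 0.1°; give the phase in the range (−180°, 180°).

At ω = 500 rad/s:
pole (1 + j500·0.002) = 1 + j1 → |·| ≈ 1.4142, ∠ ≈ 45.00°
|T| = 0.04 · 1 / (1.4142) ≈ 0.028285
Gain = 20 log₁₀(0.028285) ≈ -30.97 dB
∠T = (0°) − (45.00°) = -45.00°

-31.0 dB, -45.0°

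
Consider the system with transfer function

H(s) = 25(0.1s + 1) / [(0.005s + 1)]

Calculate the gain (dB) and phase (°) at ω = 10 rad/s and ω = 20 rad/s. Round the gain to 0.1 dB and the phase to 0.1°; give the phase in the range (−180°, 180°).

At ω = 10 rad/s:
zero (1 + j10·0.1) = 1 + j1 → |·| ≈ 1.4142, ∠ ≈ 45.00°
pole (1 + j10·0.005) = 1 + j0.05 → |·| ≈ 1.0012, ∠ ≈ 2.86°
|H| = 25 · 1.4142 / (1.0012) ≈ 35.313
Gain = 20 log₁₀(35.313) ≈ 30.96 dB
∠H = (45.00°) − (2.86°) = 42.14°

At ω = 20 rad/s:
zero (1 + j20·0.1) = 1 + j2 → |·| ≈ 2.2361, ∠ ≈ 63.43°
pole (1 + j20·0.005) = 1 + j0.1 → |·| ≈ 1.005, ∠ ≈ 5.71°
|H| = 25 · 2.2361 / (1.005) ≈ 55.624
Gain = 20 log₁₀(55.624) ≈ 34.91 dB
∠H = (63.43°) − (5.71°) = 57.72°

ω = 10: 31.0 dB, 42.1°; ω = 20: 34.9 dB, 57.7°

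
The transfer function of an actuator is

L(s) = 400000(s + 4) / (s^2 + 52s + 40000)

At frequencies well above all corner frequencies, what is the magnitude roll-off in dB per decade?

-20 dB/decade

Each pole contributes −20 dB/decade at high frequency; each zero contributes +20 dB/decade.
Net: 1 zero(s) − 2 pole(s) → -20 dB/decade.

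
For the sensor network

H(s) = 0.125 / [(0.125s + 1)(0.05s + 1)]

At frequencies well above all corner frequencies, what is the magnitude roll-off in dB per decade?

Each pole contributes −20 dB/decade at high frequency; each zero contributes +20 dB/decade.
Net: 0 zero(s) − 2 pole(s) → -40 dB/decade.

-40 dB/decade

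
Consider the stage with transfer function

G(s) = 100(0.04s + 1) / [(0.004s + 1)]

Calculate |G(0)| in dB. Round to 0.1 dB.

40.0 dB

G(0) = 100 · 1 / 1 = 100
20 log₁₀(100) ≈ 40.00 dB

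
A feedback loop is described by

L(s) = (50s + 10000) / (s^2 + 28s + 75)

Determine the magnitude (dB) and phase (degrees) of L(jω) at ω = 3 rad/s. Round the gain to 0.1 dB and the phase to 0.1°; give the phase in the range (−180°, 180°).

39.4 dB, -51.0°

Substitute s = j3:
Numerator: 50(j3) + 10000 = 10000 + j150
Denominator: (j3)^2 + 28(j3) + 75 = 66 + j84
|N| = √(10000² + 150²) ≈ 10001, ∠N ≈ 0.86°
|D| = √(66² + 84²) ≈ 106.83, ∠D ≈ 51.84°
|L| = 10001 / 106.83 ≈ 93.616
Gain = 20 log₁₀(93.616) ≈ 39.43 dB
∠L = 0.86° − 51.84° = -50.98°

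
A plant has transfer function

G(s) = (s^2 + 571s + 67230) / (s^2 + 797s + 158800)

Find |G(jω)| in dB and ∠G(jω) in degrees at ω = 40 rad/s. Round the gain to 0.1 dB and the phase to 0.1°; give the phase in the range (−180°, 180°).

Substitute s = j40:
Numerator: (j40)^2 + 571(j40) + 67230 = 65630 + j22840
Denominator: (j40)^2 + 797(j40) + 158800 = 157200 + j31880
|N| = √(65630² + 22840²) ≈ 69491, ∠N ≈ 19.19°
|D| = √(157200² + 31880²) ≈ 1.604e+05, ∠D ≈ 11.46°
|G| = 69491 / 1.604e+05 ≈ 0.43324
Gain = 20 log₁₀(0.43324) ≈ -7.27 dB
∠G = 19.19° − 11.46° = 7.73°

-7.3 dB, 7.7°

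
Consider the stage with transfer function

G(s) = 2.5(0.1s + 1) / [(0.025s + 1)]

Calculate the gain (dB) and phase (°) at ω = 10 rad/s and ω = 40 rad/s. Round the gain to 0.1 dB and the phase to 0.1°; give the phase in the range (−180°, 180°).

At ω = 10 rad/s:
zero (1 + j10·0.1) = 1 + j1 → |·| ≈ 1.4142, ∠ ≈ 45.00°
pole (1 + j10·0.025) = 1 + j0.25 → |·| ≈ 1.0308, ∠ ≈ 14.04°
|G| = 2.5 · 1.4142 / (1.0308) ≈ 3.4299
Gain = 20 log₁₀(3.4299) ≈ 10.71 dB
∠G = (45.00°) − (14.04°) = 30.96°

At ω = 40 rad/s:
zero (1 + j40·0.1) = 1 + j4 → |·| ≈ 4.1231, ∠ ≈ 75.96°
pole (1 + j40·0.025) = 1 + j1 → |·| ≈ 1.4142, ∠ ≈ 45.00°
|G| = 2.5 · 4.1231 / (1.4142) ≈ 7.2887
Gain = 20 log₁₀(7.2887) ≈ 17.25 dB
∠G = (75.96°) − (45.00°) = 30.96°

ω = 10: 10.7 dB, 31.0°; ω = 40: 17.3 dB, 31.0°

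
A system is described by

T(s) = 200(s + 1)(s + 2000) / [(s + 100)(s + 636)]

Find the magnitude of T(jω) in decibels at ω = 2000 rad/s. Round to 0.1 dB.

At s = jω = j2000:
zero (s+1): 1 + j2000 → |·| = √(1²+2000²) = √4000001 ≈ 2000, ∠ = arctan(2000/1) ≈ 89.97°
zero (s+2000): 2000 + j2000 → |·| = √(2000²+2000²) = √8000000 ≈ 2828.4, ∠ = arctan(2000/2000) ≈ 45.00°
pole (s+100): 100 + j2000 → |·| = √(100²+2000²) = √4010000 ≈ 2002.5, ∠ = arctan(2000/100) ≈ 87.14°
pole (s+636): 636 + j2000 → |·| = √(636²+2000²) = √4404496 ≈ 2098.7, ∠ = arctan(2000/636) ≈ 72.36°
|T| = 200 · 5.6568e+06 / 4.2026e+06 ≈ 269.2
Gain = 20 log₁₀(269.2) ≈ 48.60 dB

48.6 dB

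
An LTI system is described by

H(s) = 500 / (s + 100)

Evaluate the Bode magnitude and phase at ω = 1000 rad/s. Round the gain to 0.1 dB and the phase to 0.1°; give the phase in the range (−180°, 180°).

At s = jω = j1000:
pole (s+100): 100 + j1000 → |·| = √(100²+1000²) = √1010000 ≈ 1005, ∠ = arctan(1000/100) ≈ 84.29°
|H| = 500 / 1005 ≈ 0.49751
Gain = 20 log₁₀(0.49751) ≈ -6.06 dB
∠H = 0.00° − 84.29° = -84.29°

-6.1 dB, -84.3°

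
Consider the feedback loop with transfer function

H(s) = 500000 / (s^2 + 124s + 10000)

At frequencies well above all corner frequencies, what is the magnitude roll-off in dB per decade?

Each pole contributes −20 dB/decade at high frequency; each zero contributes +20 dB/decade.
Net: 0 zero(s) − 2 pole(s) → -40 dB/decade.

-40 dB/decade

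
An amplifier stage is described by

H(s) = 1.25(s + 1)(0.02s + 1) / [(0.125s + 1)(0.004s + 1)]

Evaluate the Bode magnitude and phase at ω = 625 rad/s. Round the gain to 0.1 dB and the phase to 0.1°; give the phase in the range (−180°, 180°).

33.4 dB, 17.9°

At ω = 625 rad/s:
zero (1 + j625·1) = 1 + j625 → |·| ≈ 625, ∠ ≈ 89.91°
zero (1 + j625·0.02) = 1 + j12.5 → |·| ≈ 12.54, ∠ ≈ 85.43°
pole (1 + j625·0.125) = 1 + j78.125 → |·| ≈ 78.131, ∠ ≈ 89.27°
pole (1 + j625·0.004) = 1 + j2.5 → |·| ≈ 2.6926, ∠ ≈ 68.20°
|H| = 1.25 · 625 · 12.54 / (78.131 · 2.6926) ≈ 46.569
Gain = 20 log₁₀(46.569) ≈ 33.36 dB
∠H = (89.91° + 85.43°) − (89.27° + 68.20°) = 17.87°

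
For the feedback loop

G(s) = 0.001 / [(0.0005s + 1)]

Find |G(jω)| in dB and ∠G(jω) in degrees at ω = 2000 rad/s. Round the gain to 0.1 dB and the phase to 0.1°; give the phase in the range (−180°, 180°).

At ω = 2000 rad/s:
pole (1 + j2000·0.0005) = 1 + j1 → |·| ≈ 1.4142, ∠ ≈ 45.00°
|G| = 0.001 · 1 / (1.4142) ≈ 0.00070711
Gain = 20 log₁₀(0.00070711) ≈ -63.01 dB
∠G = (0°) − (45.00°) = -45.00°

-63.0 dB, -45.0°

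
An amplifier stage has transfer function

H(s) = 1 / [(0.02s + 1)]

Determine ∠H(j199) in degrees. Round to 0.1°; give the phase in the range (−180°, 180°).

-75.9°

At ω = 199 rad/s:
pole (1 + j199·0.02) = 1 + j3.98 → |·| ≈ 4.1037, ∠ ≈ 75.90°
∠H = (0°) − (75.90°) = -75.90°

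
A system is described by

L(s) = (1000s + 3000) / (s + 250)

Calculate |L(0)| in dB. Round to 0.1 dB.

L(0) = 3000 / 250 = 12
20 log₁₀(12) ≈ 21.58 dB

21.6 dB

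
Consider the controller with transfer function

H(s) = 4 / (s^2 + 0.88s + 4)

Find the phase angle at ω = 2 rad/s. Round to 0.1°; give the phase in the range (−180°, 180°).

At s = jω = j2:
quadratic: (j2)² + 0.88·j2 + 4 = 0 + j1.76 → |·| ≈ 1.76, ∠ ≈ 90.00°
∠H = 0.00° − 90.00° = -90.00°

-90.0°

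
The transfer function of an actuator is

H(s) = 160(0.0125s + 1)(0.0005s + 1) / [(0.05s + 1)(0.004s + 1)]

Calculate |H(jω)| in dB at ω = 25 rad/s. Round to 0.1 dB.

40.4 dB

At ω = 25 rad/s:
zero (1 + j25·0.0125) = 1 + j0.3125 → |·| ≈ 1.0477, ∠ ≈ 17.35°
zero (1 + j25·0.0005) = 1 + j0.0125 → |·| ≈ 1.0001, ∠ ≈ 0.72°
pole (1 + j25·0.05) = 1 + j1.25 → |·| ≈ 1.6008, ∠ ≈ 51.34°
pole (1 + j25·0.004) = 1 + j0.1 → |·| ≈ 1.005, ∠ ≈ 5.71°
|H| = 160 · 1.0477 · 1.0001 / (1.6008 · 1.005) ≈ 104.21
Gain = 20 log₁₀(104.21) ≈ 40.36 dB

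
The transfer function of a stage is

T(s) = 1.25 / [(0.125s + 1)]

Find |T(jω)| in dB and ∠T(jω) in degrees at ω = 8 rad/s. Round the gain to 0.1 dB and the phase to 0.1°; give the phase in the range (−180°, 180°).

-1.1 dB, -45.0°

At ω = 8 rad/s:
pole (1 + j8·0.125) = 1 + j1 → |·| ≈ 1.4142, ∠ ≈ 45.00°
|T| = 1.25 · 1 / (1.4142) ≈ 0.88389
Gain = 20 log₁₀(0.88389) ≈ -1.07 dB
∠T = (0°) − (45.00°) = -45.00°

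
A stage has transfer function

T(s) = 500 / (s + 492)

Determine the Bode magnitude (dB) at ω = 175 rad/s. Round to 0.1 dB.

-0.4 dB

Substitute s = j175:
Numerator: 500 = 500 + j0
Denominator: (j175) + 492 = 492 + j175
|N| = √(500² + 0²) ≈ 500, ∠N ≈ 0.00°
|D| = √(492² + 175²) ≈ 522.2, ∠D ≈ 19.58°
|T| = 500 / 522.2 ≈ 0.95749
Gain = 20 log₁₀(0.95749) ≈ -0.38 dB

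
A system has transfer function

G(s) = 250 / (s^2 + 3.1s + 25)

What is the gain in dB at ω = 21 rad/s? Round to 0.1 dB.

-4.5 dB

At s = jω = j21:
quadratic: (j21)² + 3.1·j21 + 25 = -416 + j65.1 → |·| ≈ 421.06, ∠ ≈ 171.11°
|G| = 250 / 421.06 ≈ 0.59374
Gain = 20 log₁₀(0.59374) ≈ -4.53 dB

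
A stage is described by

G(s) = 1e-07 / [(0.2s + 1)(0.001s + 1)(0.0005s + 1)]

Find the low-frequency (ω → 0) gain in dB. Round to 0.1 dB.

-140.0 dB

G(0) = 1e-07 · 1 / 1 ≈ 1e-07
20 log₁₀(1e-07) ≈ -140.00 dB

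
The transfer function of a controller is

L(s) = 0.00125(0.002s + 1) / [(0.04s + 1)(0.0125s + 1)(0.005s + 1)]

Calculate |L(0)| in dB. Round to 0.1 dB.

-58.1 dB

L(0) = 0.00125 · 1 / 1 = 0.00125
20 log₁₀(0.00125) ≈ -58.06 dB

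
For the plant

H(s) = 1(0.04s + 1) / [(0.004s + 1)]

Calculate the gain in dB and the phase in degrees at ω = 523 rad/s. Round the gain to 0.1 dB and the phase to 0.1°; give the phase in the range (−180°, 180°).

19.1 dB, 22.8°

At ω = 523 rad/s:
zero (1 + j523·0.04) = 1 + j20.92 → |·| ≈ 20.944, ∠ ≈ 87.26°
pole (1 + j523·0.004) = 1 + j2.092 → |·| ≈ 2.3187, ∠ ≈ 64.45°
|H| = 1 · 20.944 / (2.3187) ≈ 9.0326
Gain = 20 log₁₀(9.0326) ≈ 19.12 dB
∠H = (87.26°) − (64.45°) = 22.81°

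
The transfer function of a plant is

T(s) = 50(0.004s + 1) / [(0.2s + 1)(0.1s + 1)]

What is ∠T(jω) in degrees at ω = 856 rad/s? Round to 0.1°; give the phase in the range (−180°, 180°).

At ω = 856 rad/s:
zero (1 + j856·0.004) = 1 + j3.424 → |·| ≈ 3.567, ∠ ≈ 73.72°
pole (1 + j856·0.2) = 1 + j171.2 → |·| ≈ 171.2, ∠ ≈ 89.67°
pole (1 + j856·0.1) = 1 + j85.6 → |·| ≈ 85.606, ∠ ≈ 89.33°
∠T = (73.72°) − (89.67° + 89.33°) = -105.28°

-105.3°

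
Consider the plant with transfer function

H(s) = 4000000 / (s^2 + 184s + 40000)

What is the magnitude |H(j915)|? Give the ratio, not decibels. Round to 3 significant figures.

At s = jω = j915:
quadratic: (j915)² + 184·j915 + 40000 = -797225 + j168360 → |·| ≈ 8.1481e+05, ∠ ≈ 168.08°
|H| = 4000000 / 8.1481e+05 ≈ 4.9091

4.91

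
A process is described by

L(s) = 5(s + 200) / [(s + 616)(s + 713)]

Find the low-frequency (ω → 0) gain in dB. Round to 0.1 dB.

-52.9 dB

L(0) = 5·200 / (616·713) ≈ 0.0022768
20 log₁₀(0.0022768) ≈ -52.85 dB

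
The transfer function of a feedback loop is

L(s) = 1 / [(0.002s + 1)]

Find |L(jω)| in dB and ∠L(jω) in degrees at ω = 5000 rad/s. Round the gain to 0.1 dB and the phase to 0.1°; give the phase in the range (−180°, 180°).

At ω = 5000 rad/s:
pole (1 + j5000·0.002) = 1 + j10 → |·| ≈ 10.05, ∠ ≈ 84.29°
|L| = 1 · 1 / (10.05) ≈ 0.099502
Gain = 20 log₁₀(0.099502) ≈ -20.04 dB
∠L = (0°) − (84.29°) = -84.29°

-20.0 dB, -84.3°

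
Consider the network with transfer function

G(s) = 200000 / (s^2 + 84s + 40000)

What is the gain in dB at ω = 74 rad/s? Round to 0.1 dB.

15.1 dB

At s = jω = j74:
quadratic: (j74)² + 84·j74 + 40000 = 34524 + j6216 → |·| ≈ 35079, ∠ ≈ 10.21°
|G| = 200000 / 35079 ≈ 5.7014
Gain = 20 log₁₀(5.7014) ≈ 15.12 dB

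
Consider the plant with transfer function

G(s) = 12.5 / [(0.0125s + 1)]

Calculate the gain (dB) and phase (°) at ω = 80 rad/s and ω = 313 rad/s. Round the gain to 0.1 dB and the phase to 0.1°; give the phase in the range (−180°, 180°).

ω = 80: 18.9 dB, -45.0°; ω = 313: 9.8 dB, -75.7°

At ω = 80 rad/s:
pole (1 + j80·0.0125) = 1 + j1 → |·| ≈ 1.4142, ∠ ≈ 45.00°
|G| = 12.5 · 1 / (1.4142) ≈ 8.8389
Gain = 20 log₁₀(8.8389) ≈ 18.93 dB
∠G = (0°) − (45.00°) = -45.00°

At ω = 313 rad/s:
pole (1 + j313·0.0125) = 1 + j3.9125 → |·| ≈ 4.0383, ∠ ≈ 75.66°
|G| = 12.5 · 1 / (4.0383) ≈ 3.0954
Gain = 20 log₁₀(3.0954) ≈ 9.81 dB
∠G = (0°) − (75.66°) = -75.66°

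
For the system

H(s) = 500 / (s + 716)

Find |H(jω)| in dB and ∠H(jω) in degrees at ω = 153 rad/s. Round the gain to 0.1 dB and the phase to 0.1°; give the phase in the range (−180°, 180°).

Substitute s = j153:
Numerator: 500 = 500 + j0
Denominator: (j153) + 716 = 716 + j153
|N| = √(500² + 0²) ≈ 500, ∠N ≈ 0.00°
|D| = √(716² + 153²) ≈ 732.16, ∠D ≈ 12.06°
|H| = 500 / 732.16 ≈ 0.68291
Gain = 20 log₁₀(0.68291) ≈ -3.31 dB
∠H = 0.00° − 12.06° = -12.06°

-3.3 dB, -12.1°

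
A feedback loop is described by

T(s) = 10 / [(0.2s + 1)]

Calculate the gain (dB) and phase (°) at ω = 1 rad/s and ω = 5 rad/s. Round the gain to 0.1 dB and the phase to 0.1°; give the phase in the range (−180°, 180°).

ω = 1: 19.8 dB, -11.3°; ω = 5: 17.0 dB, -45.0°

At ω = 1 rad/s:
pole (1 + j1·0.2) = 1 + j0.2 → |·| ≈ 1.0198, ∠ ≈ 11.31°
|T| = 10 · 1 / (1.0198) ≈ 9.8058
Gain = 20 log₁₀(9.8058) ≈ 19.83 dB
∠T = (0°) − (11.31°) = -11.31°

At ω = 5 rad/s:
pole (1 + j5·0.2) = 1 + j1 → |·| ≈ 1.4142, ∠ ≈ 45.00°
|T| = 10 · 1 / (1.4142) ≈ 7.0711
Gain = 20 log₁₀(7.0711) ≈ 16.99 dB
∠T = (0°) − (45.00°) = -45.00°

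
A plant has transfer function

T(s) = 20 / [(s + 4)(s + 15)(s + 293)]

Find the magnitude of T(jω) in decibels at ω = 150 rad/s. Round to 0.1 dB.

At s = jω = j150:
pole (s+4): 4 + j150 → |·| = √(4²+150²) = √22516 ≈ 150.05, ∠ = arctan(150/4) ≈ 88.47°
pole (s+15): 15 + j150 → |·| = √(15²+150²) = √22725 ≈ 150.75, ∠ = arctan(150/15) ≈ 84.29°
pole (s+293): 293 + j150 → |·| = √(293²+150²) = √108349 ≈ 329.16, ∠ = arctan(150/293) ≈ 27.11°
|T| = 20 / 7.4456e+06 ≈ 2.6862e-06
Gain = 20 log₁₀(2.6862e-06) ≈ -111.42 dB

-111.4 dB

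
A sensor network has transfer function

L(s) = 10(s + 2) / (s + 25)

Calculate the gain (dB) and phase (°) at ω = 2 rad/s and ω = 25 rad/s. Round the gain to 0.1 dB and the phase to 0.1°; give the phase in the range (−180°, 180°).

At s = jω = j2:
zero (s+2): 2 + j2 → |·| = √(2²+2²) = √8 ≈ 2.8284, ∠ = arctan(2/2) ≈ 45.00°
pole (s+25): 25 + j2 → |·| = √(25²+2²) = √629 ≈ 25.08, ∠ = arctan(2/25) ≈ 4.57°
|L| = 10 · 2.8284 / 25.08 ≈ 1.1278
Gain = 20 log₁₀(1.1278) ≈ 1.04 dB
∠L = 45.00° − 4.57° = 40.43°

At s = jω = j25:
zero (s+2): 2 + j25 → |·| = √(2²+25²) = √629 ≈ 25.08, ∠ = arctan(25/2) ≈ 85.43°
pole (s+25): 25 + j25 → |·| = √(25²+25²) = √1250 ≈ 35.355, ∠ = arctan(25/25) ≈ 45.00°
|L| = 10 · 25.08 / 35.355 ≈ 7.0938
Gain = 20 log₁₀(7.0938) ≈ 17.02 dB
∠L = 85.43° − 45.00° = 40.43°

ω = 2: 1.0 dB, 40.4°; ω = 25: 17.0 dB, 40.4°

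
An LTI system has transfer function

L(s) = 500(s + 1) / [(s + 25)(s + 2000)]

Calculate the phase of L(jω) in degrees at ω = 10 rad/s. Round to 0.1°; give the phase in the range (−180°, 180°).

62.2°

At s = jω = j10:
zero (s+1): 1 + j10 → |·| = √(1²+10²) = √101 ≈ 10.05, ∠ = arctan(10/1) ≈ 84.29°
pole (s+25): 25 + j10 → |·| = √(25²+10²) = √725 ≈ 26.926, ∠ = arctan(10/25) ≈ 21.80°
pole (s+2000): 2000 + j10 → |·| = √(2000²+10²) = √4000100 ≈ 2000, ∠ = arctan(10/2000) ≈ 0.29°
∠L = 84.29° − 22.09° = 62.20°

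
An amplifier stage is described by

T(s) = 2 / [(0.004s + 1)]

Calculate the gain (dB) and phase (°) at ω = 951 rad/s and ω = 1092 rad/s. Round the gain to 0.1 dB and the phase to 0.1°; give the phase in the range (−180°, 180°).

At ω = 951 rad/s:
pole (1 + j951·0.004) = 1 + j3.804 → |·| ≈ 3.9332, ∠ ≈ 75.27°
|T| = 2 · 1 / (3.9332) ≈ 0.50849
Gain = 20 log₁₀(0.50849) ≈ -5.87 dB
∠T = (0°) − (75.27°) = -75.27°

At ω = 1092 rad/s:
pole (1 + j1092·0.004) = 1 + j4.368 → |·| ≈ 4.481, ∠ ≈ 77.11°
|T| = 2 · 1 / (4.481) ≈ 0.44633
Gain = 20 log₁₀(0.44633) ≈ -7.01 dB
∠T = (0°) − (77.11°) = -77.11°

ω = 951: -5.9 dB, -75.3°; ω = 1092: -7.0 dB, -77.1°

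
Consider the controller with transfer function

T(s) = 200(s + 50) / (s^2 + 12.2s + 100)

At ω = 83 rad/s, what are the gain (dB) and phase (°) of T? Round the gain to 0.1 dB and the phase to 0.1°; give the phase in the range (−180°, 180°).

At s = jω = j83:
zero (s+50): 50 + j83 → |·| = √(50²+83²) = √9389 ≈ 96.897, ∠ = arctan(83/50) ≈ 58.93°
quadratic: (j83)² + 12.2·j83 + 100 = -6789 + j1012.6 → |·| ≈ 6864.1, ∠ ≈ 171.52°
|T| = 200 · 96.897 / 6864.1 ≈ 2.8233
Gain = 20 log₁₀(2.8233) ≈ 9.02 dB
∠T = 58.93° − 171.52° = -112.59°

9.0 dB, -112.6°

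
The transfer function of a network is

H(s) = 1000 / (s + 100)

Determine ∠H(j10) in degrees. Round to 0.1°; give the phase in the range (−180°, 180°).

-5.7°

At s = jω = j10:
pole (s+100): 100 + j10 → |·| = √(100²+10²) = √10100 ≈ 100.5, ∠ = arctan(10/100) ≈ 5.71°
∠H = 0.00° − 5.71° = -5.71°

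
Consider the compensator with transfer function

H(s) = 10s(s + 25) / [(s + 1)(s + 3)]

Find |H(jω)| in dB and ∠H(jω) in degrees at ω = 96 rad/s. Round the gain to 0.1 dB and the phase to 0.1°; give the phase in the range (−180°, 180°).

20.3 dB, -12.2°

At s = jω = j96:
zero (s+25): 25 + j96 → |·| = √(25²+96²) = √9841 ≈ 99.202, ∠ = arctan(96/25) ≈ 75.40°
zero at origin: s = j96 → |·| = 96, ∠ = 90.00°
pole (s+1): 1 + j96 → |·| = √(1²+96²) = √9217 ≈ 96.005, ∠ = arctan(96/1) ≈ 89.40°
pole (s+3): 3 + j96 → |·| = √(3²+96²) = √9225 ≈ 96.047, ∠ = arctan(96/3) ≈ 88.21°
|H| = 10 · 9523.4 / 9221 ≈ 10.328
Gain = 20 log₁₀(10.328) ≈ 20.28 dB
∠H = 165.40° − 177.61° = -12.21°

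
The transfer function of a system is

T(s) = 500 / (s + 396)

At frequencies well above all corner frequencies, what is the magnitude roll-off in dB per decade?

Each pole contributes −20 dB/decade at high frequency; each zero contributes +20 dB/decade.
Net: 0 zero(s) − 1 pole(s) → -20 dB/decade.

-20 dB/decade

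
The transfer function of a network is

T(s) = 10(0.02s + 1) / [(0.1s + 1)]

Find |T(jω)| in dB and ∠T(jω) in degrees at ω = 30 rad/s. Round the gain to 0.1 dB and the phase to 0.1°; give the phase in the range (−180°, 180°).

At ω = 30 rad/s:
zero (1 + j30·0.02) = 1 + j0.6 → |·| ≈ 1.1662, ∠ ≈ 30.96°
pole (1 + j30·0.1) = 1 + j3 → |·| ≈ 3.1623, ∠ ≈ 71.57°
|T| = 10 · 1.1662 / (3.1623) ≈ 3.6878
Gain = 20 log₁₀(3.6878) ≈ 11.34 dB
∠T = (30.96°) − (71.57°) = -40.61°

11.3 dB, -40.6°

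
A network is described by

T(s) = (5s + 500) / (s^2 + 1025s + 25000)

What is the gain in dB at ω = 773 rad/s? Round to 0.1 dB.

Substitute s = j773:
Numerator: 5(j773) + 500 = 500 + j3865
Denominator: (j773)^2 + 1025(j773) + 25000 = -572529 + j792325
|N| = √(500² + 3865²) ≈ 3897.2, ∠N ≈ 82.63°
|D| = √(572529² + 792325²) ≈ 9.7753e+05, ∠D ≈ 125.85°
|T| = 3897.2 / 9.7753e+05 ≈ 0.0039868
Gain = 20 log₁₀(0.0039868) ≈ -47.99 dB

-48.0 dB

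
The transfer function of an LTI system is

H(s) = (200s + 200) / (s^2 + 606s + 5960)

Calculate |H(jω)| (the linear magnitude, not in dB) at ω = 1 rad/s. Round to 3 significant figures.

Substitute s = j1:
Numerator: 200(j1) + 200 = 200 + j200
Denominator: (j1)^2 + 606(j1) + 5960 = 5959 + j606
|N| = √(200² + 200²) ≈ 282.84, ∠N ≈ 45.00°
|D| = √(5959² + 606²) ≈ 5989.7, ∠D ≈ 5.81°
|H| = 282.84 / 5989.7 ≈ 0.047221

0.0472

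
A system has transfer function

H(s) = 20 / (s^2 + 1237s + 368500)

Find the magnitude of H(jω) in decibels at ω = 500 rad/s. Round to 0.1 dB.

Substitute s = j500:
Numerator: 20 = 20 + j0
Denominator: (j500)^2 + 1237(j500) + 368500 = 118500 + j618500
|N| = √(20² + 0²) ≈ 20, ∠N ≈ 0.00°
|D| = √(118500² + 618500²) ≈ 6.2975e+05, ∠D ≈ 79.15°
|H| = 20 / 6.2975e+05 ≈ 3.1759e-05
Gain = 20 log₁₀(3.1759e-05) ≈ -89.96 dB

-90.0 dB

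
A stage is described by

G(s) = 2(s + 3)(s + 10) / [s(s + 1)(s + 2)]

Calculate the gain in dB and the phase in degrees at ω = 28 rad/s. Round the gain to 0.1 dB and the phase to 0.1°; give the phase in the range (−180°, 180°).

At s = jω = j28:
zero (s+3): 3 + j28 → |·| = √(3²+28²) = √793 ≈ 28.16, ∠ = arctan(28/3) ≈ 83.88°
zero (s+10): 10 + j28 → |·| = √(10²+28²) = √884 ≈ 29.732, ∠ = arctan(28/10) ≈ 70.35°
pole (s+1): 1 + j28 → |·| = √(1²+28²) = √785 ≈ 28.018, ∠ = arctan(28/1) ≈ 87.95°
pole (s+2): 2 + j28 → |·| = √(2²+28²) = √788 ≈ 28.071, ∠ = arctan(28/2) ≈ 85.91°
pole at origin: |s| = 28, ∠ = 90.00° (in denominator)
|G| = 2 · 837.25 / 22022 ≈ 0.076038
Gain = 20 log₁₀(0.076038) ≈ -22.38 dB
∠G = 154.23° − 263.86° = -109.63°

-22.4 dB, -109.6°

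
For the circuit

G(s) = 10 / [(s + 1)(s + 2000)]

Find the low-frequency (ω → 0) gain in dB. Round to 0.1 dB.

-46.0 dB

G(0) = 10 / (1·2000) = 0.005
20 log₁₀(0.005) ≈ -46.02 dB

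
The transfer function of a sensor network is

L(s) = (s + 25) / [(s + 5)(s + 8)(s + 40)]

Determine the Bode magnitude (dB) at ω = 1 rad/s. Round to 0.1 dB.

At s = jω = j1:
zero (s+25): 25 + j1 → |·| = √(25²+1²) = √626 ≈ 25.02, ∠ = arctan(1/25) ≈ 2.29°
pole (s+5): 5 + j1 → |·| = √(5²+1²) = √26 ≈ 5.099, ∠ = arctan(1/5) ≈ 11.31°
pole (s+8): 8 + j1 → |·| = √(8²+1²) = √65 ≈ 8.0623, ∠ = arctan(1/8) ≈ 7.13°
pole (s+40): 40 + j1 → |·| = √(40²+1²) = √1601 ≈ 40.012, ∠ = arctan(1/40) ≈ 1.43°
|L| = 1 · 25.02 / 1644.9 ≈ 0.015211
Gain = 20 log₁₀(0.015211) ≈ -36.36 dB

-36.4 dB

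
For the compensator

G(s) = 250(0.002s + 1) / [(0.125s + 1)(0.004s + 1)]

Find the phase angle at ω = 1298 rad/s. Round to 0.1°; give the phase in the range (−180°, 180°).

-99.8°

At ω = 1298 rad/s:
zero (1 + j1298·0.002) = 1 + j2.596 → |·| ≈ 2.7819, ∠ ≈ 68.93°
pole (1 + j1298·0.125) = 1 + j162.25 → |·| ≈ 162.25, ∠ ≈ 89.65°
pole (1 + j1298·0.004) = 1 + j5.192 → |·| ≈ 5.2874, ∠ ≈ 79.10°
∠G = (68.93°) − (89.65° + 79.10°) = -99.82°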